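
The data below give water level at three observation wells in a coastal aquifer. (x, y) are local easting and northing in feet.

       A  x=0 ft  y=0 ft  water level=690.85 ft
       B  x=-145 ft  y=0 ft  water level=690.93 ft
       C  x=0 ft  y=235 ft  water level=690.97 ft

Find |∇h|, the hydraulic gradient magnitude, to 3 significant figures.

0.000752

∂h/∂x = (690.93 − 690.85) / (-145 − 0) = -0.0005517
∂h/∂y = (690.97 − 690.85) / (235 − 0) = +0.0005106
|∇h| = √(-0.0005517² + 0.0005106²) = 0.0007517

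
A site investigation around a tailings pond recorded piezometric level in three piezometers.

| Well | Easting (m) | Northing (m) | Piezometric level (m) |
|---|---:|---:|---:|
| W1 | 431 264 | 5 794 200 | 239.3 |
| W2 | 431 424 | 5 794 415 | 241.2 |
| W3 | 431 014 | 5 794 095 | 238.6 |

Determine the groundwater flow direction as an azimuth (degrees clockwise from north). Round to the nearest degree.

With h = a·x + b·y + c and W1 as origin, the differences give:
  160·a + 215·b = +1.9
  (-250)·a + (-105)·b = -0.7
Eliminate b (×(-105) and ×215, subtract): 36950·a = -49.00 → a = ∂h/∂x = -0.001326
Back-substitute: b = ∂h/∂y = +0.009824.
Flow direction (−∇h) has components (+0.001326 E, -0.009824 N).
Azimuth = atan2(E, N) = atan2(+0.001326, -0.009824) = 172.3° ≈ 172°.

172°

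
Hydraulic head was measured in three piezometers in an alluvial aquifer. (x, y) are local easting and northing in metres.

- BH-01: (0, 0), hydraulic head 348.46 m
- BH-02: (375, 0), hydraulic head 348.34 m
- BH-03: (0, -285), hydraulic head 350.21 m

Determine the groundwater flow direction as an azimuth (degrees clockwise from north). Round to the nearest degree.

003°

∂h/∂x = (348.34 − 348.46) / (375 − 0) = -0.0003200
∂h/∂y = (350.21 − 348.46) / (-285 − 0) = -0.006140
Flow direction (−∇h) has components (+0.0003200 E, +0.006140 N).
Azimuth = atan2(E, N) = atan2(+0.0003200, +0.006140) = 3.0° ≈ 003°.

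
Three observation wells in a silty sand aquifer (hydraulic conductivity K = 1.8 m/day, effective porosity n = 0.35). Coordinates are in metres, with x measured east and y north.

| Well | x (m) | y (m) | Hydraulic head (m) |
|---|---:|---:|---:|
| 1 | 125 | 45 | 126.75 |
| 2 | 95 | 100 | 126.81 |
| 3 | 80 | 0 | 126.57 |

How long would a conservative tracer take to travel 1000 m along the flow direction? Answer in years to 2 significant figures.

With h = a·x + b·y + c and 1 as origin, the differences give:
  (-30)·a + 55·b = +0.06
  (-45)·a + (-45)·b = -0.18
Eliminate b (×(-45) and ×55, subtract): 3825·a = 7.200 → a = ∂h/∂x = +0.001882
Back-substitute: b = ∂h/∂y = +0.002118.
|∇h| = √(0.001882² + 0.002118²) = 0.002833
Seepage velocity v = K·i/n = 1.8 × 0.002833 / 0.35 = 0.01457 m/day.
t = 1000 / 0.01457 = 6.863e+04 days = 188 years.

190 years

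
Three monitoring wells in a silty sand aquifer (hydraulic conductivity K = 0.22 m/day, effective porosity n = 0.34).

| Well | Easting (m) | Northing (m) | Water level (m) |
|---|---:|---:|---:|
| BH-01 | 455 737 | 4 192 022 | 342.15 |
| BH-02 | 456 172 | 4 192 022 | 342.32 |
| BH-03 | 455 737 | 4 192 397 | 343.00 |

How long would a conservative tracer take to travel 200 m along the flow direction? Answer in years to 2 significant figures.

370 years

∂h/∂x = (342.32 − 342.15) / (456172 − 455737) = +0.0003908
∂h/∂y = (343.00 − 342.15) / (4192397 − 4192022) = +0.002267
|∇h| = √(0.0003908² + 0.002267²) = 0.0023
Seepage velocity v = K·i/n = 0.22 × 0.0023 / 0.34 = 0.001488 m/day.
t = 200 / 0.001488 = 1.344e+05 days = 368 years.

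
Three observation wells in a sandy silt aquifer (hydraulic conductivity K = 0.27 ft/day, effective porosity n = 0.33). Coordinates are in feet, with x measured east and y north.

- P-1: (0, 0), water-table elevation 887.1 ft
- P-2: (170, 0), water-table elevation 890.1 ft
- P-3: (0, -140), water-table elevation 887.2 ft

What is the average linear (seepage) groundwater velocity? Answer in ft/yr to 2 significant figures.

∂h/∂x = (890.1 − 887.1) / (170 − 0) = +0.01765
∂h/∂y = (887.2 − 887.1) / (-140 − 0) = -0.0007143
|∇h| = √(0.01765² + -0.0007143²) = 0.01766
Seepage velocity v = K·i/n = 0.27 × 0.01766 / 0.33 = 0.01445 ft/day = 5.278 ft/yr.

5.3 ft/yr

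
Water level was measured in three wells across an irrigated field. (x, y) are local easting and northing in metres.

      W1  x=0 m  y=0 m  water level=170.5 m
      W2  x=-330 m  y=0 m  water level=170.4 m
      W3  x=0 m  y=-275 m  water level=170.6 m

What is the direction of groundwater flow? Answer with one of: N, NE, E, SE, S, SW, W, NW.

NW

∂h/∂x = (170.4 − 170.5) / (-330 − 0) = +0.0003030
∂h/∂y = (170.6 − 170.5) / (-275 − 0) = -0.0003636
Flow = −∇h = (-0.0003030 east, +0.0003636 north), which points northwest.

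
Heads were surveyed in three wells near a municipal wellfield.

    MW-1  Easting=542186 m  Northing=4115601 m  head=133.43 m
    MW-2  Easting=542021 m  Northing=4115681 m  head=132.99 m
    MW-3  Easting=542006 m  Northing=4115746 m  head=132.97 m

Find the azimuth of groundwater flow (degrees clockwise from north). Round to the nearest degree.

263°

With h = a·x + b·y + c and MW-1 as origin, the differences give:
  (-165)·a + 80·b = -0.44
  (-180)·a + 145·b = -0.46
Eliminate b (×145 and ×80, subtract): -9525·a = -27.000 → a = ∂h/∂x = +0.002835
Back-substitute: b = ∂h/∂y = +0.0003465.
Flow direction (−∇h) has components (-0.002835 E, -0.0003465 N).
Azimuth = atan2(E, N) = atan2(-0.002835, -0.0003465) = 263.0° ≈ 263°.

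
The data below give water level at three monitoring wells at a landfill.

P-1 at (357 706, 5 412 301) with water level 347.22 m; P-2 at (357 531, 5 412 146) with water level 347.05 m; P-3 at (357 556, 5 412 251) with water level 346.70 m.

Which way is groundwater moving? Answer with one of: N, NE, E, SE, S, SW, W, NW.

NW

Taking P-1 as reference: P-2−P-1 = (-175, -155, -0.17); P-3−P-1 = (-150, -50, -0.52).
Solve a·Δx + b·Δy = Δh: det = (-175)·(-50) − (-150)·(-155) = -14500.
∂h/∂x = [(-0.17)·(-50) − (-0.52)·(-155)] / -14500 = +0.004972
∂h/∂y = [(-175)·(-0.52) − (-150)·(-0.17)] / -14500 = -0.004517
Flow = −∇h = (-0.004972 east, +0.004517 north), which points northwest.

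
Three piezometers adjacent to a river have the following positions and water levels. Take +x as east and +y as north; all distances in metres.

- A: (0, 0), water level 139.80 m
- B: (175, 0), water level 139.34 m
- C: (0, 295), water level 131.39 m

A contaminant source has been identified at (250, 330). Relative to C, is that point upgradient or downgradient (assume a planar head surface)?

downgradient

∂h/∂x = (139.34 − 139.80) / (175 − 0) = -0.002629
∂h/∂y = (131.39 − 139.80) / (295 − 0) = -0.02851
Head at (250, 330) = 139.80 + (-0.002629)·(250) + (-0.02851)·(330) = 129.74 m.
That is lower than the 131.39 m at C, so the point is downgradient.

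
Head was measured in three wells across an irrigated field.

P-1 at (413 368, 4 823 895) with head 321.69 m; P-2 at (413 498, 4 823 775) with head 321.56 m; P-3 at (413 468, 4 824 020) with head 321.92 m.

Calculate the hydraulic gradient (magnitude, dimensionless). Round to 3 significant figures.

Differences from P-1: to P-2 (Δx, Δy, Δh) = (130, -120, -0.13); to P-3 = (100, 125, +0.23).
Determinant of the coordinate differences = 130·125 − 100·(-120) = 28250.
∂h/∂x = [(-0.13)·125 − (+0.23)·(-120)] / 28250 = +0.0004018
∂h/∂y = [130·(+0.23) − 100·(-0.13)] / 28250 = +0.001519
|∇h| = √(0.0004018² + 0.001519²) = 0.001571

0.00157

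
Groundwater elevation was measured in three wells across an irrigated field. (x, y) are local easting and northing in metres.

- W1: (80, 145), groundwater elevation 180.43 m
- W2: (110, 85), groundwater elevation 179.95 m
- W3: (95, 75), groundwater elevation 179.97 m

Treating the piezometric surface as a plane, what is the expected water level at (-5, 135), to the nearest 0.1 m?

Taking W1 as reference: W2−W1 = (30, -60, -0.48); W3−W1 = (15, -70, -0.46).
Determinant of the coordinate differences = 30·(-70) − 15·(-60) = -1200.
∂h/∂x = [(-0.48)·(-70) − (-0.46)·(-60)] / -1200 = -0.005000
∂h/∂y = [30·(-0.46) − 15·(-0.48)] / -1200 = +0.005500
h(-5, 135) = 180.43 + (-0.005000)·(-85) + (+0.005500)·(-10) = 180.43 +0.425 -0.055 = 180.800 m.

180.8 m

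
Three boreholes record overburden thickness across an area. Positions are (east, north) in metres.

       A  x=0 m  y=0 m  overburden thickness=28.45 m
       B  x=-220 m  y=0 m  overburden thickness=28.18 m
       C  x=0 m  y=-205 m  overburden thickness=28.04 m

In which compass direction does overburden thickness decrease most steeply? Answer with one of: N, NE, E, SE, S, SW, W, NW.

SW

∂d/∂x = (28.18 − 28.45) / (-220 − 0) = +0.001227
∂d/∂y = (28.04 − 28.45) / (-205 − 0) = +0.002000
Steepest decrease is along −∇f = (-0.001227 E, -0.002000 N) → southwest.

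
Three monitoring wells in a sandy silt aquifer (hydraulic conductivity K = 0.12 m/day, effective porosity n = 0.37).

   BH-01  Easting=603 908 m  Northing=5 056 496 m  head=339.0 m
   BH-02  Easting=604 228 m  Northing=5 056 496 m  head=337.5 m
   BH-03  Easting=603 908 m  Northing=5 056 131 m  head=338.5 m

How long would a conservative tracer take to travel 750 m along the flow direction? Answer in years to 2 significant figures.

∂h/∂x = (337.5 − 339.0) / (604228 − 603908) = -0.004687
∂h/∂y = (338.5 − 339.0) / (5056131 − 5056496) = +0.001370
|∇h| = √(-0.004687² + 0.001370²) = 0.004883
Seepage velocity v = K·i/n = 0.12 × 0.004883 / 0.37 = 0.001584 m/day.
t = 750 / 0.001584 = 4.735e+05 days = 1.3e+03 years.

1300 years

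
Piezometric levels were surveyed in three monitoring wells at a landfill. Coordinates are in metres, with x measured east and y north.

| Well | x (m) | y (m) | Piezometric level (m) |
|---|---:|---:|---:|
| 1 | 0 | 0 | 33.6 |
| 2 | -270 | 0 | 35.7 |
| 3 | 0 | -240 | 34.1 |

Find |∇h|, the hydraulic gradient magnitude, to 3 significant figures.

∂h/∂x = (35.7 − 33.6) / (-270 − 0) = -0.007778
∂h/∂y = (34.1 − 33.6) / (-240 − 0) = -0.002083
|∇h| = √(-0.007778² + -0.002083²) = 0.008052

0.00805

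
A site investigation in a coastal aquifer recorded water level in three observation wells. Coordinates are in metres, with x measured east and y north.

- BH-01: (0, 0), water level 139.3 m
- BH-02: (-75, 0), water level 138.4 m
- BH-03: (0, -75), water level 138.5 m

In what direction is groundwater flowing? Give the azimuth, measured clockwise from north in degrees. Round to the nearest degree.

∂h/∂x = (138.4 − 139.3) / (-75 − 0) = +0.01200
∂h/∂y = (138.5 − 139.3) / (-75 − 0) = +0.01067
Flow direction (−∇h) has components (-0.01200 E, -0.01067 N).
Azimuth = atan2(E, N) = atan2(-0.01200, -0.01067) = 228.4° ≈ 228°.

228°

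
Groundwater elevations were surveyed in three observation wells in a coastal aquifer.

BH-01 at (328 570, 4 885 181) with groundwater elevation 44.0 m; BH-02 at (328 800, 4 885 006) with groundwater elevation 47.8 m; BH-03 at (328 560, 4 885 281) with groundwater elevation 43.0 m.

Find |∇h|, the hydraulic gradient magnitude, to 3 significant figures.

Taking BH-01 as reference: BH-02−BH-01 = (230, -175, +3.8); BH-03−BH-01 = (-10, 100, -1.0).
Determinant of the coordinate differences = 230·100 − (-10)·(-175) = 21250.
∂h/∂x = [(+3.8)·100 − (-1.0)·(-175)] / 21250 = +0.009647
∂h/∂y = [230·(-1.0) − (-10)·(+3.8)] / 21250 = -0.009035
|∇h| = √(0.009647² + -0.009035²) = 0.01322

0.0132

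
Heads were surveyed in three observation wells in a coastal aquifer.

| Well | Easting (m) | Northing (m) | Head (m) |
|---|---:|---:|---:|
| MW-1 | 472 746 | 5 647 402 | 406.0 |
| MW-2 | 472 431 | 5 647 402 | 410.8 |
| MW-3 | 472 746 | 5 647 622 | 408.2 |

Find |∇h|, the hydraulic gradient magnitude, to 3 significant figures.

0.0182

∂h/∂x = (410.8 − 406.0) / (472431 − 472746) = -0.01524
∂h/∂y = (408.2 − 406.0) / (5647622 − 5647402) = +0.010000
|∇h| = √(-0.01524² + 0.010000²) = 0.01823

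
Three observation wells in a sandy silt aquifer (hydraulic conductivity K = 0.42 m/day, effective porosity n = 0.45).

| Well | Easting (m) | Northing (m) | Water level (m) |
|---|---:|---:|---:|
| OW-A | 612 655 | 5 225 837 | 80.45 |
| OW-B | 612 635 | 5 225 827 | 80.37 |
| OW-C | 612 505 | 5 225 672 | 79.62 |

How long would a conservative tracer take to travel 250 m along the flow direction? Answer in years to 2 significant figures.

200 years

Three-point gradient (reference OW-A): Δ to OW-B = (-20, -10, -0.08), Δ to OW-C = (-150, -165, -0.83).
∂h/∂x = +0.002722, ∂h/∂y = +0.002556 (det = 1800).
|∇h| = √(0.002722² + 0.002556²) = 0.003734
Seepage velocity v = K·i/n = 0.42 × 0.003734 / 0.45 = 0.003485 m/day.
t = 250 / 0.003485 = 7.174e+04 days = 196 years.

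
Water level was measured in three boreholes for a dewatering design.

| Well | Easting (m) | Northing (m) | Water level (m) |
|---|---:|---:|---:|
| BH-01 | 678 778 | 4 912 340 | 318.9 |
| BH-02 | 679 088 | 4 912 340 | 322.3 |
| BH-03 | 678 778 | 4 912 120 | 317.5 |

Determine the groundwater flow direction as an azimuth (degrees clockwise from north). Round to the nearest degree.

∂h/∂x = (322.3 − 318.9) / (679088 − 678778) = +0.01097
∂h/∂y = (317.5 − 318.9) / (4912120 − 4912340) = +0.006364
Flow direction (−∇h) has components (-0.01097 E, -0.006364 N).
Azimuth = atan2(E, N) = atan2(-0.01097, -0.006364) = 239.9° ≈ 240°.

240°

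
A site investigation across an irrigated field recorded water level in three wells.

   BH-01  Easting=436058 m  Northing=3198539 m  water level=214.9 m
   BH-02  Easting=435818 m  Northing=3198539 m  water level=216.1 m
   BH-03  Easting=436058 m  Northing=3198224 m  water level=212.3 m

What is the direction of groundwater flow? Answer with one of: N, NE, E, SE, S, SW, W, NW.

∂h/∂x = (216.1 − 214.9) / (435818 − 436058) = -0.005000
∂h/∂y = (212.3 − 214.9) / (3198224 − 3198539) = +0.008254
Flow = −∇h = (+0.005000 east, -0.008254 north), which points southeast.

SE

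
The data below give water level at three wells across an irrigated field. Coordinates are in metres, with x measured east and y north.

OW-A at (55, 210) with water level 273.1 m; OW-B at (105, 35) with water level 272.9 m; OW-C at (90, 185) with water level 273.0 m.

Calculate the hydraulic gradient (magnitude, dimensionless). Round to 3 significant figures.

0.00260

Taking OW-A as reference: OW-B−OW-A = (50, -175, -0.2); OW-C−OW-A = (35, -25, -0.1).
Determinant of the coordinate differences = 50·(-25) − 35·(-175) = 4875.
∂h/∂x = [(-0.2)·(-25) − (-0.1)·(-175)] / 4875 = -0.002564
∂h/∂y = [50·(-0.1) − 35·(-0.2)] / 4875 = +0.0004103
|∇h| = √(-0.002564² + 0.0004103²) = 0.002597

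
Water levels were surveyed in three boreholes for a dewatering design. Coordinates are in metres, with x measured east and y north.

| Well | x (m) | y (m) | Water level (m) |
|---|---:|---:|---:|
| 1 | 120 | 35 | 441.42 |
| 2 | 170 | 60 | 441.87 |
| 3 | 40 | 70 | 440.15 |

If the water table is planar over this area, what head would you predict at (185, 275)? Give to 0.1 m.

440.5 m

Differences from 1: to 2 (Δx, Δy, Δh) = (50, 25, +0.45); to 3 = (-80, 35, -1.27).
Solve a·Δx + b·Δy = Δh: det = 50·35 − (-80)·25 = 3750.
∂h/∂x = [(+0.45)·35 − (-1.27)·25] / 3750 = +0.01267
∂h/∂y = [50·(-1.27) − (-80)·(+0.45)] / 3750 = -0.007333
h(185, 275) = 441.42 + (+0.01267)·(65) + (-0.007333)·(240) = 441.42 +0.823 -1.760 = 440.483 m.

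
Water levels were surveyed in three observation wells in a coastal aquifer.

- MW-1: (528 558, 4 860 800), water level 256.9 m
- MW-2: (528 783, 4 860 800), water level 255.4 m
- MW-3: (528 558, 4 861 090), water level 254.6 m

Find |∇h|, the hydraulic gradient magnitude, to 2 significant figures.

∂h/∂x = (255.4 − 256.9) / (528783 − 528558) = -0.006667
∂h/∂y = (254.6 − 256.9) / (4861090 − 4860800) = -0.007931
|∇h| = √(-0.006667² + -0.007931²) = 0.01036

0.010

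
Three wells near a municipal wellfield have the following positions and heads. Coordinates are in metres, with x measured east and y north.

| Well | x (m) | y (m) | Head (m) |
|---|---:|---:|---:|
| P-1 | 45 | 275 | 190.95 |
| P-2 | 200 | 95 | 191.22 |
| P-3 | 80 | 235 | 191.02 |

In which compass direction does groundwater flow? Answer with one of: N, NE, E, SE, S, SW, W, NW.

SW

Differences from P-1: to P-2 (Δx, Δy, Δh) = (155, -180, +0.27); to P-3 = (35, -40, +0.07).
Solve a·Δx + b·Δy = Δh: det = 155·(-40) − 35·(-180) = 100.
∂h/∂x = [(+0.27)·(-40) − (+0.07)·(-180)] / 100 = +0.01800
∂h/∂y = [155·(+0.07) − 35·(+0.27)] / 100 = +0.01400
Flow = −∇h = (-0.01800 east, -0.01400 north), which points southwest.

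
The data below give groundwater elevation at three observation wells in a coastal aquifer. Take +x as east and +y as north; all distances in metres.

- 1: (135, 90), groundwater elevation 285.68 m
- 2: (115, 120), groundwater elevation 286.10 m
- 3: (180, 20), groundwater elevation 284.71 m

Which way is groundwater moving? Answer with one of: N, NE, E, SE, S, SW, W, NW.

With h = a·x + b·y + c and 1 as origin, the differences give:
  (-20)·a + 30·b = +0.42
  45·a + (-70)·b = -0.97
Eliminate b (×(-70) and ×30, subtract): 50·a = -0.300 → a = ∂h/∂x = -0.006000
Back-substitute: b = ∂h/∂y = +0.010000.
Flow = −∇h = (+0.006000 east, -0.010000 north), which points southeast.

SE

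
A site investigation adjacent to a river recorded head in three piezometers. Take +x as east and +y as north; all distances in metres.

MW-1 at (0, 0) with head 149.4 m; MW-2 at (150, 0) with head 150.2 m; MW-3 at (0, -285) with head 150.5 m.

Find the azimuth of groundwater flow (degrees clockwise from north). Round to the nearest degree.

∂h/∂x = (150.2 − 149.4) / (150 − 0) = +0.005333
∂h/∂y = (150.5 − 149.4) / (-285 − 0) = -0.003860
Flow direction (−∇h) has components (-0.005333 E, +0.003860 N).
Azimuth = atan2(E, N) = atan2(-0.005333, +0.003860) = 305.9° ≈ 306°.

306°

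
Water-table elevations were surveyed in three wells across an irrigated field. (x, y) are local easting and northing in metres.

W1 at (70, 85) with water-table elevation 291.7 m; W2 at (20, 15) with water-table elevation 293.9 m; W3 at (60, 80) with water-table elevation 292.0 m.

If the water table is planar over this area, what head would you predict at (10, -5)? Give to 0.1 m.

294.4 m

With h = a·x + b·y + c and W1 as origin, the differences give:
  (-50)·a + (-70)·b = +2.2
  (-10)·a + (-5)·b = +0.3
Eliminate b (×(-5) and ×(-70), subtract): -450·a = 10.00 → a = ∂h/∂x = -0.02222
Back-substitute: b = ∂h/∂y = -0.01556.
h(10, -5) = 291.7 + (-0.02222)·(-60) + (-0.01556)·(-90) = 291.7 +1.333 +1.400 = 294.433 m.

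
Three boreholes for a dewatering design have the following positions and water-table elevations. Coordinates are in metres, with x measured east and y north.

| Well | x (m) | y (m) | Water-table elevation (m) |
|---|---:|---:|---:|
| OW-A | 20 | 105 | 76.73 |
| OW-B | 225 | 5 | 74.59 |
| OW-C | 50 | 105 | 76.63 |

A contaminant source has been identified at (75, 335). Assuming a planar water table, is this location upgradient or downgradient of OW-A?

With h = a·x + b·y + c and OW-A as origin, the differences give:
  205·a + (-100)·b = -2.14
  30·a + 0·b = -0.10
Eliminate b (×0 and ×(-100), subtract): 3000·a = -10.000 → a = ∂h/∂x = -0.003333
Back-substitute: b = ∂h/∂y = +0.01457.
Head at (75, 335) = 76.73 + (-0.003333)·(55) + (+0.01457)·(230) = 79.90 m.
That is higher than the 76.73 m at OW-A, so the point is upgradient.

upgradient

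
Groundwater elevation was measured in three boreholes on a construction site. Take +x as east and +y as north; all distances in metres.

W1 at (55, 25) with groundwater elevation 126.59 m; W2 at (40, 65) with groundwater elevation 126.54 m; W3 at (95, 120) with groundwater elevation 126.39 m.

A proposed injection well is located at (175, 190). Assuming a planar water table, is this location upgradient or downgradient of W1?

Differences from W1: to W2 (Δx, Δy, Δh) = (-15, 40, -0.05); to W3 = (40, 95, -0.20).
Determinant of the coordinate differences = (-15)·95 − 40·40 = -3025.
∂h/∂x = [(-0.05)·95 − (-0.20)·40] / -3025 = -0.001074
∂h/∂y = [(-15)·(-0.20) − 40·(-0.05)] / -3025 = -0.001653
Head at (175, 190) = 126.59 + (-0.001074)·(120) + (-0.001653)·(165) = 126.19 m.
That is lower than the 126.59 m at W1, so the point is downgradient.

downgradient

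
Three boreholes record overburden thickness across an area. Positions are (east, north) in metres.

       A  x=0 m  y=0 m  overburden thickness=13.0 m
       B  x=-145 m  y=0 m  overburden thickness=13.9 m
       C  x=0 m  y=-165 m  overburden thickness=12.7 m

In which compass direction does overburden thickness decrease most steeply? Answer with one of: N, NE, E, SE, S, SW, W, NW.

∂d/∂x = (13.9 − 13.0) / (-145 − 0) = -0.006207
∂d/∂y = (12.7 − 13.0) / (-165 − 0) = +0.001818
Steepest decrease is along −∇f = (+0.006207 E, -0.001818 N) → east.

E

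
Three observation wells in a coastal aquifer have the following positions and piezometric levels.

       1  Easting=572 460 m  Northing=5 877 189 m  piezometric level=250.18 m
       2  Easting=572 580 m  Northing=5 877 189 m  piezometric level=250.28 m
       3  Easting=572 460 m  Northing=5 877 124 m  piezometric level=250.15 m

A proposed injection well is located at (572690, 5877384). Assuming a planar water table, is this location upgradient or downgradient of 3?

∂h/∂x = (250.28 − 250.18) / (572580 − 572460) = +0.0008333
∂h/∂y = (250.15 − 250.18) / (5877124 − 5877189) = +0.0004615
Head at (572690, 5877384) = 250.18 + (+0.0008333)·(230) + (+0.0004615)·(195) = 250.46 m.
That is higher than the 250.15 m at 3, so the point is upgradient.

upgradient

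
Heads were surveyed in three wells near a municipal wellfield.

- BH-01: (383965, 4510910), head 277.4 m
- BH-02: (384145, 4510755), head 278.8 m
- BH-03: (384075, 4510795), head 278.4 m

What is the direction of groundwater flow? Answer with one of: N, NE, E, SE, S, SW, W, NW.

N

With h = a·x + b·y + c and BH-01 as origin, the differences give:
  180·a + (-155)·b = +1.4
  110·a + (-115)·b = +1.0
Eliminate b (×(-115) and ×(-155), subtract): -3650·a = -6.00 → a = ∂h/∂x = +0.001644
Back-substitute: b = ∂h/∂y = -0.007123.
Flow = −∇h = (-0.001644 east, +0.007123 north), which points north.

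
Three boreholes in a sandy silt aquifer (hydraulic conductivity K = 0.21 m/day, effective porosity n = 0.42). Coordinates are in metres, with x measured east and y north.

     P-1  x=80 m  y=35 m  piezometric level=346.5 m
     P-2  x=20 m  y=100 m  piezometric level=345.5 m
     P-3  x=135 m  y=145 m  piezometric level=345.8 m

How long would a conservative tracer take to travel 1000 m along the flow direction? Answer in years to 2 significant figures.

Three-point gradient (reference P-1): Δ to P-2 = (-60, 65, -1.0), Δ to P-3 = (55, 110, -0.7).
∂h/∂x = +0.006339, ∂h/∂y = -0.009533 (det = -10175).
|∇h| = √(0.006339² + -0.009533²) = 0.01145
Seepage velocity v = K·i/n = 0.21 × 0.01145 / 0.42 = 0.005725 m/day.
t = 1000 / 0.005725 = 1.747e+05 days = 478 years.

480 years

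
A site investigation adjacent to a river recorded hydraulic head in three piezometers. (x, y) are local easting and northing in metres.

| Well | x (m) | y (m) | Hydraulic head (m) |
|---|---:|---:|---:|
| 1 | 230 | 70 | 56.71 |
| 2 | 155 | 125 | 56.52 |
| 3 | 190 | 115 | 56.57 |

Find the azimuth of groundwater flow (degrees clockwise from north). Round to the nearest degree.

With h = a·x + b·y + c and 1 as origin, the differences give:
  (-75)·a + 55·b = -0.19
  (-40)·a + 45·b = -0.14
Eliminate b (×45 and ×55, subtract): -1175·a = -0.850 → a = ∂h/∂x = +0.0007234
Back-substitute: b = ∂h/∂y = -0.002468.
Flow direction (−∇h) has components (-0.0007234 E, +0.002468 N).
Azimuth = atan2(E, N) = atan2(-0.0007234, +0.002468) = 343.7° ≈ 344°.

344°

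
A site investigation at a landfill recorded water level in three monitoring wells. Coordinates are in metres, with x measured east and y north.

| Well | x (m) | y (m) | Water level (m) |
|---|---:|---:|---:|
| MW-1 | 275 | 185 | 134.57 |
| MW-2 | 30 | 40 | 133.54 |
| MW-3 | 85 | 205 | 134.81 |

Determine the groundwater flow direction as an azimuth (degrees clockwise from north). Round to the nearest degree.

With h = a·x + b·y + c and MW-1 as origin, the differences give:
  (-245)·a + (-145)·b = -1.03
  (-190)·a + 20·b = +0.24
Eliminate b (×20 and ×(-145), subtract): -32450·a = 14.200 → a = ∂h/∂x = -0.0004376
Back-substitute: b = ∂h/∂y = +0.007843.
Flow direction (−∇h) has components (+0.0004376 E, -0.007843 N).
Azimuth = atan2(E, N) = atan2(+0.0004376, -0.007843) = 176.8° ≈ 177°.

177°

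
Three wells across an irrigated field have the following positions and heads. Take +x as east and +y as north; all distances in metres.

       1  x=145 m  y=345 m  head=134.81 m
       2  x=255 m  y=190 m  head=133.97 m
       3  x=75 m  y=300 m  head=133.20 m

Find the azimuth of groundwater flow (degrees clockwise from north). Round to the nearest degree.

222°

With h = a·x + b·y + c and 1 as origin, the differences give:
  110·a + (-155)·b = -0.84
  (-70)·a + (-45)·b = -1.61
Eliminate b (×(-45) and ×(-155), subtract): -15800·a = -211.750 → a = ∂h/∂x = +0.01340
Back-substitute: b = ∂h/∂y = +0.01493.
Flow direction (−∇h) has components (-0.01340 E, -0.01493 N).
Azimuth = atan2(E, N) = atan2(-0.01340, -0.01493) = 221.9° ≈ 222°.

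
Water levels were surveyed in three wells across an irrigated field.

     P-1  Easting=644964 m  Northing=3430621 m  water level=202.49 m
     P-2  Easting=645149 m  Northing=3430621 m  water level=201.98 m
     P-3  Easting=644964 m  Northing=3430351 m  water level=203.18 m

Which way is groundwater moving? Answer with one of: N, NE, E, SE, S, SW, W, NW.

∂h/∂x = (201.98 − 202.49) / (645149 − 644964) = -0.002757
∂h/∂y = (203.18 − 202.49) / (3430351 − 3430621) = -0.002556
Flow = −∇h = (+0.002757 east, +0.002556 north), which points northeast.

NE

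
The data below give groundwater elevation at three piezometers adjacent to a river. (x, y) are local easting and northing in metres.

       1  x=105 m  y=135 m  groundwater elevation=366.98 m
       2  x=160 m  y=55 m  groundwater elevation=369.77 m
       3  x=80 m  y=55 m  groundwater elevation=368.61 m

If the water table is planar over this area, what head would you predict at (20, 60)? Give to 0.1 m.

Three-point gradient (reference 1): Δ to 2 = (55, -80, +2.79), Δ to 3 = (-25, -80, +1.63).
∂h/∂x = +0.01450, ∂h/∂y = -0.02491 (det = -6400).
h(20, 60) = 366.98 + (+0.01450)·(-85) + (-0.02491)·(-75) = 366.98 -1.232 +1.868 = 367.615 m.

367.6 m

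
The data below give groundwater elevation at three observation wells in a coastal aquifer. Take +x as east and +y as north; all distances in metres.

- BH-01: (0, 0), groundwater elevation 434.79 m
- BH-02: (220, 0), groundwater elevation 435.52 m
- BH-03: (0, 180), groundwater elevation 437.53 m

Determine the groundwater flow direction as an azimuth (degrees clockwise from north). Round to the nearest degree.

192°

∂h/∂x = (435.52 − 434.79) / (220 − 0) = +0.003318
∂h/∂y = (437.53 − 434.79) / (180 − 0) = +0.01522
Flow direction (−∇h) has components (-0.003318 E, -0.01522 N).
Azimuth = atan2(E, N) = atan2(-0.003318, -0.01522) = 192.3° ≈ 192°.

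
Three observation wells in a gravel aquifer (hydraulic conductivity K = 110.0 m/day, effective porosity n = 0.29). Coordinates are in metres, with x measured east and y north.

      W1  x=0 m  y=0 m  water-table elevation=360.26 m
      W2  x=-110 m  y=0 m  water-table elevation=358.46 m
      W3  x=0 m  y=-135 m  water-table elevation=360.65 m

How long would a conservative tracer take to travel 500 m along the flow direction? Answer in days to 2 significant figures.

∂h/∂x = (358.46 − 360.26) / (-110 − 0) = +0.01636
∂h/∂y = (360.65 − 360.26) / (-135 − 0) = -0.002889
|∇h| = √(0.01636² + -0.002889²) = 0.01661
Seepage velocity v = K·i/n = 110.0 × 0.01661 / 0.29 = 6.3 m/day.
t = 500 / 6.3 = 79.37 days.

79 days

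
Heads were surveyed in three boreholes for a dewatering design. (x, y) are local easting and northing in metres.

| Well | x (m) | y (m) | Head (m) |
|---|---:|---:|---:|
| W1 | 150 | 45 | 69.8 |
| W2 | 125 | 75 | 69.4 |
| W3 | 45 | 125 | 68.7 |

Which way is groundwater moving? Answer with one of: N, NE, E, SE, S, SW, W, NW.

N

Differences from W1: to W2 (Δx, Δy, Δh) = (-25, 30, -0.4); to W3 = (-105, 80, -1.1).
Solve a·Δx + b·Δy = Δh: det = (-25)·80 − (-105)·30 = 1150.
∂h/∂x = [(-0.4)·80 − (-1.1)·30] / 1150 = +0.0008696
∂h/∂y = [(-25)·(-1.1) − (-105)·(-0.4)] / 1150 = -0.01261
Flow = −∇h = (-0.0008696 east, +0.01261 north), which points north.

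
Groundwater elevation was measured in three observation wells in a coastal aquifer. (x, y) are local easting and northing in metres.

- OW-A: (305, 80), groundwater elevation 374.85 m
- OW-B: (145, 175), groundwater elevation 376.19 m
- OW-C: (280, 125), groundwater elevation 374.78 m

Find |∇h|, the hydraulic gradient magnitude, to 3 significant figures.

0.0167

Three-point gradient (reference OW-A): Δ to OW-B = (-160, 95, +1.34), Δ to OW-C = (-25, 45, -0.07).
∂h/∂x = -0.01388, ∂h/∂y = -0.009264 (det = -4825).
|∇h| = √(-0.01388² + -0.009264²) = 0.01669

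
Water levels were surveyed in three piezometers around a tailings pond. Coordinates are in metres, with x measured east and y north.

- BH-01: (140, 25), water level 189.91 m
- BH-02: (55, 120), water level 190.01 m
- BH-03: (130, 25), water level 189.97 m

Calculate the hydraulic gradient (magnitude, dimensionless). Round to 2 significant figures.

With h = a·x + b·y + c and BH-01 as origin, the differences give:
  (-85)·a + 95·b = +0.10
  (-10)·a + 0·b = +0.06
Eliminate b (×0 and ×95, subtract): 950·a = -5.700 → a = ∂h/∂x = -0.006000
Back-substitute: b = ∂h/∂y = -0.004316.
|∇h| = √(-0.006000² + -0.004316²) = 0.007391

0.0074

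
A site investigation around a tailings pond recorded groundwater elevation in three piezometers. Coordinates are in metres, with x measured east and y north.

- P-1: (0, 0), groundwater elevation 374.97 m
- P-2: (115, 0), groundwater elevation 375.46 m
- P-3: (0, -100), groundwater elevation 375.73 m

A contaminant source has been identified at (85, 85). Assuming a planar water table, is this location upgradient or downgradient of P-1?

∂h/∂x = (375.46 − 374.97) / (115 − 0) = +0.004261
∂h/∂y = (375.73 − 374.97) / (-100 − 0) = -0.007600
Head at (85, 85) = 374.97 + (+0.004261)·(85) + (-0.007600)·(85) = 374.69 m.
That is lower than the 374.97 m at P-1, so the point is downgradient.

downgradient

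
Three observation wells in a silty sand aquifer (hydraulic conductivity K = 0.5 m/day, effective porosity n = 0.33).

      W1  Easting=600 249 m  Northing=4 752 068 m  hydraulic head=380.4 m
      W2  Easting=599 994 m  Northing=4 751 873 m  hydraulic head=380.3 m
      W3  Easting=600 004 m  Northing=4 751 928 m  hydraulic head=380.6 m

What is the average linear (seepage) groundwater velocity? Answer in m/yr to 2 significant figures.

With h = a·x + b·y + c and W1 as origin, the differences give:
  (-255)·a + (-195)·b = -0.1
  (-245)·a + (-140)·b = +0.2
Eliminate b (×(-140) and ×(-195), subtract): -12075·a = 53.00 → a = ∂h/∂x = -0.004389
Back-substitute: b = ∂h/∂y = +0.006253.
|∇h| = √(-0.004389² + 0.006253²) = 0.00764
Seepage velocity v = K·i/n = 0.5 × 0.00764 / 0.33 = 0.01158 m/day = 4.23 m/yr.

4.2 m/yr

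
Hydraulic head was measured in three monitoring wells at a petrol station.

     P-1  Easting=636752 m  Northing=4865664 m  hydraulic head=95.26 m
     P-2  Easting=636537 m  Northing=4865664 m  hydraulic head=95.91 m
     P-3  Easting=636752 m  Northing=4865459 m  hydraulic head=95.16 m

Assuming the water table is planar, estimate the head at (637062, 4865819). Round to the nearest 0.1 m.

∂h/∂x = (95.91 − 95.26) / (636537 − 636752) = -0.003023
∂h/∂y = (95.16 − 95.26) / (4865459 − 4865664) = +0.0004878
h(637062, 4865819) = 95.26 + (-0.003023)·(310) + (+0.0004878)·(155) = 95.26 -0.937 +0.076 = 94.398 m.

94.4 m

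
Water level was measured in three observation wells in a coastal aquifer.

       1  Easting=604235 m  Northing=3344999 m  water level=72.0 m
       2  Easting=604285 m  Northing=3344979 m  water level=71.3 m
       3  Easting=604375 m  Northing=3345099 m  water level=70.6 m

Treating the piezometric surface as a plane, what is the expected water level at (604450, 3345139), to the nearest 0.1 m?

With h = a·x + b·y + c and 1 as origin, the differences give:
  50·a + (-20)·b = -0.7
  140·a + 100·b = -1.4
Eliminate b (×100 and ×(-20), subtract): 7800·a = -98.00 → a = ∂h/∂x = -0.01256
Back-substitute: b = ∂h/∂y = +0.003590.
h(604450, 3345139) = 72.0 + (-0.01256)·(215) + (+0.003590)·(140) = 72.0 -2.701 +0.503 = 69.801 m.

69.8 m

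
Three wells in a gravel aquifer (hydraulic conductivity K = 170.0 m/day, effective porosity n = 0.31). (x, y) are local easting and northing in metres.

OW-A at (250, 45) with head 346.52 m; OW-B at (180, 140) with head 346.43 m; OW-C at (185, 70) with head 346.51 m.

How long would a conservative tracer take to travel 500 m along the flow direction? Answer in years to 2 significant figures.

2.1 years

Differences from OW-A: to OW-B (Δx, Δy, Δh) = (-70, 95, -0.09); to OW-C = (-65, 25, -0.01).
Solve a·Δx + b·Δy = Δh: det = (-70)·25 − (-65)·95 = 4425.
∂h/∂x = [(-0.09)·25 − (-0.01)·95] / 4425 = -0.0002938
∂h/∂y = [(-70)·(-0.01) − (-65)·(-0.09)] / 4425 = -0.001164
|∇h| = √(-0.0002938² + -0.001164²) = 0.001201
Seepage velocity v = K·i/n = 170.0 × 0.001201 / 0.31 = 0.6586 m/day.
t = 500 / 0.6586 = 759.2 days = 2.08 years.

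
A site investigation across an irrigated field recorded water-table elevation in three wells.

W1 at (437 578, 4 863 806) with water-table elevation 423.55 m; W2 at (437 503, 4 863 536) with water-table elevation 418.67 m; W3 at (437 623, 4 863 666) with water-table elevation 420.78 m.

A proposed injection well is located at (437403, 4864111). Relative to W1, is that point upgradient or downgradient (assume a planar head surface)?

Differences from W1: to W2 (Δx, Δy, Δh) = (-75, -270, -4.88); to W3 = (45, -140, -2.77).
Determinant of the coordinate differences = (-75)·(-140) − 45·(-270) = 22650.
∂h/∂x = [(-4.88)·(-140) − (-2.77)·(-270)] / 22650 = -0.002857
∂h/∂y = [(-75)·(-2.77) − 45·(-4.88)] / 22650 = +0.01887
Head at (437403, 4864111) = 423.55 + (-0.002857)·(-175) + (+0.01887)·(305) = 429.80 m.
That is higher than the 423.55 m at W1, so the point is upgradient.

upgradient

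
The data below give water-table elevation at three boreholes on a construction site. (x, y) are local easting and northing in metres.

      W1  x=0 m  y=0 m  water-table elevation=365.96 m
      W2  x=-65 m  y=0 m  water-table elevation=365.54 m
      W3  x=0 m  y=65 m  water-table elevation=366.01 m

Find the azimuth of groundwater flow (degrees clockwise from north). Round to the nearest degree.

∂h/∂x = (365.54 − 365.96) / (-65 − 0) = +0.006462
∂h/∂y = (366.01 − 365.96) / (65 − 0) = +0.0007692
Flow direction (−∇h) has components (-0.006462 E, -0.0007692 N).
Azimuth = atan2(E, N) = atan2(-0.006462, -0.0007692) = 263.2° ≈ 263°.

263°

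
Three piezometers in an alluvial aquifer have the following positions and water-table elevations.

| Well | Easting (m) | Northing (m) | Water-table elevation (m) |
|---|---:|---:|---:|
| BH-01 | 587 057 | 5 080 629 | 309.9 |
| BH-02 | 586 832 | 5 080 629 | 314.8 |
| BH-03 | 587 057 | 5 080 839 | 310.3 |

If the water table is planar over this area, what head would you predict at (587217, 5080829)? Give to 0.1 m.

∂h/∂x = (314.8 − 309.9) / (586832 − 587057) = -0.02178
∂h/∂y = (310.3 − 309.9) / (5080839 − 5080629) = +0.001905
h(587217, 5080829) = 309.9 + (-0.02178)·(160) + (+0.001905)·(200) = 309.9 -3.484 +0.381 = 306.797 m.

306.8 m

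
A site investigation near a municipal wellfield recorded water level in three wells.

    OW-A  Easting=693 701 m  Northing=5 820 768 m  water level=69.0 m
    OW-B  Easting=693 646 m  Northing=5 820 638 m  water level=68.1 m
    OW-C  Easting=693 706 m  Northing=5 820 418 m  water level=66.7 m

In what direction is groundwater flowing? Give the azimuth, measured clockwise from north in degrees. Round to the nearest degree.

187°

With h = a·x + b·y + c and OW-A as origin, the differences give:
  (-55)·a + (-130)·b = -0.9
  5·a + (-350)·b = -2.3
Eliminate b (×(-350) and ×(-130), subtract): 19900·a = 16.00 → a = ∂h/∂x = +0.0008040
Back-substitute: b = ∂h/∂y = +0.006583.
Flow direction (−∇h) has components (-0.0008040 E, -0.006583 N).
Azimuth = atan2(E, N) = atan2(-0.0008040, -0.006583) = 187.0° ≈ 187°.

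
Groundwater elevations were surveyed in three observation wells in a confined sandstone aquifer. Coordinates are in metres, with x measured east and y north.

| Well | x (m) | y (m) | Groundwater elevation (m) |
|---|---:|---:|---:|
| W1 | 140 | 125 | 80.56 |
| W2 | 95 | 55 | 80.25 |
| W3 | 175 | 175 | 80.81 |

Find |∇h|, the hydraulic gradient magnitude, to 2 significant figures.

Taking W1 as reference: W2−W1 = (-45, -70, -0.31); W3−W1 = (35, 50, +0.25).
Solve a·Δx + b·Δy = Δh: det = (-45)·50 − 35·(-70) = 200.
∂h/∂x = [(-0.31)·50 − (+0.25)·(-70)] / 200 = +0.010000
∂h/∂y = [(-45)·(+0.25) − 35·(-0.31)] / 200 = -0.002000
|∇h| = √(0.010000² + -0.002000²) = 0.0102

0.010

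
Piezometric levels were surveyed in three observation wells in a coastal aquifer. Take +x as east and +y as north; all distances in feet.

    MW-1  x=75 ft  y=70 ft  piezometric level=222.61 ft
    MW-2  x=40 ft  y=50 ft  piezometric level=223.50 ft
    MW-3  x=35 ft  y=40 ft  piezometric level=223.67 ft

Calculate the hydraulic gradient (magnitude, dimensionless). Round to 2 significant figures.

0.023

With h = a·x + b·y + c and MW-1 as origin, the differences give:
  (-35)·a + (-20)·b = +0.89
  (-40)·a + (-30)·b = +1.06
Eliminate b (×(-30) and ×(-20), subtract): 250·a = -5.500 → a = ∂h/∂x = -0.02200
Back-substitute: b = ∂h/∂y = -0.006000.
|∇h| = √(-0.02200² + -0.006000²) = 0.0228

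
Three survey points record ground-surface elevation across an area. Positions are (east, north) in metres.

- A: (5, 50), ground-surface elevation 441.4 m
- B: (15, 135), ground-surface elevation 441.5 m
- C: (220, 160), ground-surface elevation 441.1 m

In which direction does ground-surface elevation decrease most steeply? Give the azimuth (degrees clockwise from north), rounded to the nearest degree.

Differences from A: to B (Δx, Δy, Δh) = (10, 85, +0.1); to C = (215, 110, -0.3).
Solve a·Δx + b·Δy = Δz: det = 10·110 − 215·85 = -17175.
∂z/∂x = [(+0.1)·110 − (-0.3)·85] / -17175 = -0.002125
∂z/∂y = [10·(-0.3) − 215·(+0.1)] / -17175 = +0.001426
Steepest decrease is along −∇f: components (+0.002125 E, -0.001426 N).
Azimuth = atan2(+0.002125, -0.001426) = 123.9° ≈ 124°.

124°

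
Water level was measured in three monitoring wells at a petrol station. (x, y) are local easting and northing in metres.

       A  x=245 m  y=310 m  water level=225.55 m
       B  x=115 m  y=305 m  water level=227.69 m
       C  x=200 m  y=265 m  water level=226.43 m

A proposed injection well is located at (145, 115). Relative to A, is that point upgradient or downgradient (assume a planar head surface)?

upgradient

Three-point gradient (reference A): Δ to B = (-130, -5, +2.14), Δ to C = (-45, -45, +0.88).
∂h/∂x = -0.01634, ∂h/∂y = -0.003218 (det = 5625).
Head at (145, 115) = 225.55 + (-0.01634)·(-100) + (-0.003218)·(-195) = 227.81 m.
That is higher than the 225.55 m at A, so the point is upgradient.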